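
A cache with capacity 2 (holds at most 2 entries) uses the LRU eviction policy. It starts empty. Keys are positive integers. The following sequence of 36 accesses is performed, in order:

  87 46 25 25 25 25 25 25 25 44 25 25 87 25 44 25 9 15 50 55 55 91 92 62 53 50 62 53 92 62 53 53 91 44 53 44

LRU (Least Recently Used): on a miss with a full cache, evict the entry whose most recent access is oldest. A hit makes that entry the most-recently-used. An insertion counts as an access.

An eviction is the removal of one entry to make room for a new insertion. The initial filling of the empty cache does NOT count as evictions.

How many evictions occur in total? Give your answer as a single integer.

Answer: 21

Derivation:
LRU simulation (capacity=2):
  1. access 87: MISS. Cache (LRU->MRU): [87]
  2. access 46: MISS. Cache (LRU->MRU): [87 46]
  3. access 25: MISS, evict 87. Cache (LRU->MRU): [46 25]
  4. access 25: HIT. Cache (LRU->MRU): [46 25]
  5. access 25: HIT. Cache (LRU->MRU): [46 25]
  6. access 25: HIT. Cache (LRU->MRU): [46 25]
  7. access 25: HIT. Cache (LRU->MRU): [46 25]
  8. access 25: HIT. Cache (LRU->MRU): [46 25]
  9. access 25: HIT. Cache (LRU->MRU): [46 25]
  10. access 44: MISS, evict 46. Cache (LRU->MRU): [25 44]
  11. access 25: HIT. Cache (LRU->MRU): [44 25]
  12. access 25: HIT. Cache (LRU->MRU): [44 25]
  13. access 87: MISS, evict 44. Cache (LRU->MRU): [25 87]
  14. access 25: HIT. Cache (LRU->MRU): [87 25]
  15. access 44: MISS, evict 87. Cache (LRU->MRU): [25 44]
  16. access 25: HIT. Cache (LRU->MRU): [44 25]
  17. access 9: MISS, evict 44. Cache (LRU->MRU): [25 9]
  18. access 15: MISS, evict 25. Cache (LRU->MRU): [9 15]
  19. access 50: MISS, evict 9. Cache (LRU->MRU): [15 50]
  20. access 55: MISS, evict 15. Cache (LRU->MRU): [50 55]
  21. access 55: HIT. Cache (LRU->MRU): [50 55]
  22. access 91: MISS, evict 50. Cache (LRU->MRU): [55 91]
  23. access 92: MISS, evict 55. Cache (LRU->MRU): [91 92]
  24. access 62: MISS, evict 91. Cache (LRU->MRU): [92 62]
  25. access 53: MISS, evict 92. Cache (LRU->MRU): [62 53]
  26. access 50: MISS, evict 62. Cache (LRU->MRU): [53 50]
  27. access 62: MISS, evict 53. Cache (LRU->MRU): [50 62]
  28. access 53: MISS, evict 50. Cache (LRU->MRU): [62 53]
  29. access 92: MISS, evict 62. Cache (LRU->MRU): [53 92]
  30. access 62: MISS, evict 53. Cache (LRU->MRU): [92 62]
  31. access 53: MISS, evict 92. Cache (LRU->MRU): [62 53]
  32. access 53: HIT. Cache (LRU->MRU): [62 53]
  33. access 91: MISS, evict 62. Cache (LRU->MRU): [53 91]
  34. access 44: MISS, evict 53. Cache (LRU->MRU): [91 44]
  35. access 53: MISS, evict 91. Cache (LRU->MRU): [44 53]
  36. access 44: HIT. Cache (LRU->MRU): [53 44]
Total: 13 hits, 23 misses, 21 evictions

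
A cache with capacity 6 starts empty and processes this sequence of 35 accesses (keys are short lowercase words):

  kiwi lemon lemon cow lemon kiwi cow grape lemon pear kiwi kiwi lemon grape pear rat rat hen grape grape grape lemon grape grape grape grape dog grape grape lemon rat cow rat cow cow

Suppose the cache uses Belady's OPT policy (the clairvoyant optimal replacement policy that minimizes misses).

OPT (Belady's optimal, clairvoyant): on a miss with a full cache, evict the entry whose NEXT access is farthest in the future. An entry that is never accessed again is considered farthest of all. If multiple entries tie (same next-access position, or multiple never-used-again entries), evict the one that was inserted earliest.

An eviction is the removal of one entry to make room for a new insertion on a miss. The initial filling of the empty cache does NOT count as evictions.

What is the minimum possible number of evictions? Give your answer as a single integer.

Answer: 2

Derivation:
OPT (Belady) simulation (capacity=6):
  1. access kiwi: MISS. Cache: [kiwi]
  2. access lemon: MISS. Cache: [kiwi lemon]
  3. access lemon: HIT. Next use of lemon: step 5. Cache: [kiwi lemon]
  4. access cow: MISS. Cache: [kiwi lemon cow]
  5. access lemon: HIT. Next use of lemon: step 9. Cache: [kiwi lemon cow]
  6. access kiwi: HIT. Next use of kiwi: step 11. Cache: [kiwi lemon cow]
  7. access cow: HIT. Next use of cow: step 32. Cache: [kiwi lemon cow]
  8. access grape: MISS. Cache: [kiwi lemon cow grape]
  9. access lemon: HIT. Next use of lemon: step 13. Cache: [kiwi lemon cow grape]
  10. access pear: MISS. Cache: [kiwi lemon cow grape pear]
  11. access kiwi: HIT. Next use of kiwi: step 12. Cache: [kiwi lemon cow grape pear]
  12. access kiwi: HIT. Next use of kiwi: never. Cache: [kiwi lemon cow grape pear]
  13. access lemon: HIT. Next use of lemon: step 22. Cache: [kiwi lemon cow grape pear]
  14. access grape: HIT. Next use of grape: step 19. Cache: [kiwi lemon cow grape pear]
  15. access pear: HIT. Next use of pear: never. Cache: [kiwi lemon cow grape pear]
  16. access rat: MISS. Cache: [kiwi lemon cow grape pear rat]
  17. access rat: HIT. Next use of rat: step 31. Cache: [kiwi lemon cow grape pear rat]
  18. access hen: MISS, evict kiwi (next use: never). Cache: [lemon cow grape pear rat hen]
  19. access grape: HIT. Next use of grape: step 20. Cache: [lemon cow grape pear rat hen]
  20. access grape: HIT. Next use of grape: step 21. Cache: [lemon cow grape pear rat hen]
  21. access grape: HIT. Next use of grape: step 23. Cache: [lemon cow grape pear rat hen]
  22. access lemon: HIT. Next use of lemon: step 30. Cache: [lemon cow grape pear rat hen]
  23. access grape: HIT. Next use of grape: step 24. Cache: [lemon cow grape pear rat hen]
  24. access grape: HIT. Next use of grape: step 25. Cache: [lemon cow grape pear rat hen]
  25. access grape: HIT. Next use of grape: step 26. Cache: [lemon cow grape pear rat hen]
  26. access grape: HIT. Next use of grape: step 28. Cache: [lemon cow grape pear rat hen]
  27. access dog: MISS, evict pear (next use: never). Cache: [lemon cow grape rat hen dog]
  28. access grape: HIT. Next use of grape: step 29. Cache: [lemon cow grape rat hen dog]
  29. access grape: HIT. Next use of grape: never. Cache: [lemon cow grape rat hen dog]
  30. access lemon: HIT. Next use of lemon: never. Cache: [lemon cow grape rat hen dog]
  31. access rat: HIT. Next use of rat: step 33. Cache: [lemon cow grape rat hen dog]
  32. access cow: HIT. Next use of cow: step 34. Cache: [lemon cow grape rat hen dog]
  33. access rat: HIT. Next use of rat: never. Cache: [lemon cow grape rat hen dog]
  34. access cow: HIT. Next use of cow: step 35. Cache: [lemon cow grape rat hen dog]
  35. access cow: HIT. Next use of cow: never. Cache: [lemon cow grape rat hen dog]
Total: 27 hits, 8 misses, 2 evictions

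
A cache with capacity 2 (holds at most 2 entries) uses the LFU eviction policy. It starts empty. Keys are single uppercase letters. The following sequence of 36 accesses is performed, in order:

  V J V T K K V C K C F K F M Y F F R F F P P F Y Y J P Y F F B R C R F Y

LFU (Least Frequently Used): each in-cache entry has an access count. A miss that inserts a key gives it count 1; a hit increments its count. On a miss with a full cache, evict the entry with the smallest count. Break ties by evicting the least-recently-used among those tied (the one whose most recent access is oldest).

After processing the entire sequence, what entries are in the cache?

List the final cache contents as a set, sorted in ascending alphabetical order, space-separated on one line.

LFU simulation (capacity=2):
  1. access V: MISS. Cache: [V(c=1)]
  2. access J: MISS. Cache: [V(c=1) J(c=1)]
  3. access V: HIT, count now 2. Cache: [J(c=1) V(c=2)]
  4. access T: MISS, evict J(c=1). Cache: [T(c=1) V(c=2)]
  5. access K: MISS, evict T(c=1). Cache: [K(c=1) V(c=2)]
  6. access K: HIT, count now 2. Cache: [V(c=2) K(c=2)]
  7. access V: HIT, count now 3. Cache: [K(c=2) V(c=3)]
  8. access C: MISS, evict K(c=2). Cache: [C(c=1) V(c=3)]
  9. access K: MISS, evict C(c=1). Cache: [K(c=1) V(c=3)]
  10. access C: MISS, evict K(c=1). Cache: [C(c=1) V(c=3)]
  11. access F: MISS, evict C(c=1). Cache: [F(c=1) V(c=3)]
  12. access K: MISS, evict F(c=1). Cache: [K(c=1) V(c=3)]
  13. access F: MISS, evict K(c=1). Cache: [F(c=1) V(c=3)]
  14. access M: MISS, evict F(c=1). Cache: [M(c=1) V(c=3)]
  15. access Y: MISS, evict M(c=1). Cache: [Y(c=1) V(c=3)]
  16. access F: MISS, evict Y(c=1). Cache: [F(c=1) V(c=3)]
  17. access F: HIT, count now 2. Cache: [F(c=2) V(c=3)]
  18. access R: MISS, evict F(c=2). Cache: [R(c=1) V(c=3)]
  19. access F: MISS, evict R(c=1). Cache: [F(c=1) V(c=3)]
  20. access F: HIT, count now 2. Cache: [F(c=2) V(c=3)]
  21. access P: MISS, evict F(c=2). Cache: [P(c=1) V(c=3)]
  22. access P: HIT, count now 2. Cache: [P(c=2) V(c=3)]
  23. access F: MISS, evict P(c=2). Cache: [F(c=1) V(c=3)]
  24. access Y: MISS, evict F(c=1). Cache: [Y(c=1) V(c=3)]
  25. access Y: HIT, count now 2. Cache: [Y(c=2) V(c=3)]
  26. access J: MISS, evict Y(c=2). Cache: [J(c=1) V(c=3)]
  27. access P: MISS, evict J(c=1). Cache: [P(c=1) V(c=3)]
  28. access Y: MISS, evict P(c=1). Cache: [Y(c=1) V(c=3)]
  29. access F: MISS, evict Y(c=1). Cache: [F(c=1) V(c=3)]
  30. access F: HIT, count now 2. Cache: [F(c=2) V(c=3)]
  31. access B: MISS, evict F(c=2). Cache: [B(c=1) V(c=3)]
  32. access R: MISS, evict B(c=1). Cache: [R(c=1) V(c=3)]
  33. access C: MISS, evict R(c=1). Cache: [C(c=1) V(c=3)]
  34. access R: MISS, evict C(c=1). Cache: [R(c=1) V(c=3)]
  35. access F: MISS, evict R(c=1). Cache: [F(c=1) V(c=3)]
  36. access Y: MISS, evict F(c=1). Cache: [Y(c=1) V(c=3)]
Total: 8 hits, 28 misses, 26 evictions

Answer: V Y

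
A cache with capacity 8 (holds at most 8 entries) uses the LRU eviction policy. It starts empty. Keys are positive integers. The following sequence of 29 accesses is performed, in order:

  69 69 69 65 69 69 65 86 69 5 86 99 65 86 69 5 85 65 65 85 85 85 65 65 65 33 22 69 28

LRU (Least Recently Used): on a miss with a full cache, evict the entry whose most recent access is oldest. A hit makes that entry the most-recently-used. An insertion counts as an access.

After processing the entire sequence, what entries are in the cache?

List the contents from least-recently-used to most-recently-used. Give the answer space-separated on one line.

Answer: 86 5 85 65 33 22 69 28

Derivation:
LRU simulation (capacity=8):
  1. access 69: MISS. Cache (LRU->MRU): [69]
  2. access 69: HIT. Cache (LRU->MRU): [69]
  3. access 69: HIT. Cache (LRU->MRU): [69]
  4. access 65: MISS. Cache (LRU->MRU): [69 65]
  5. access 69: HIT. Cache (LRU->MRU): [65 69]
  6. access 69: HIT. Cache (LRU->MRU): [65 69]
  7. access 65: HIT. Cache (LRU->MRU): [69 65]
  8. access 86: MISS. Cache (LRU->MRU): [69 65 86]
  9. access 69: HIT. Cache (LRU->MRU): [65 86 69]
  10. access 5: MISS. Cache (LRU->MRU): [65 86 69 5]
  11. access 86: HIT. Cache (LRU->MRU): [65 69 5 86]
  12. access 99: MISS. Cache (LRU->MRU): [65 69 5 86 99]
  13. access 65: HIT. Cache (LRU->MRU): [69 5 86 99 65]
  14. access 86: HIT. Cache (LRU->MRU): [69 5 99 65 86]
  15. access 69: HIT. Cache (LRU->MRU): [5 99 65 86 69]
  16. access 5: HIT. Cache (LRU->MRU): [99 65 86 69 5]
  17. access 85: MISS. Cache (LRU->MRU): [99 65 86 69 5 85]
  18. access 65: HIT. Cache (LRU->MRU): [99 86 69 5 85 65]
  19. access 65: HIT. Cache (LRU->MRU): [99 86 69 5 85 65]
  20. access 85: HIT. Cache (LRU->MRU): [99 86 69 5 65 85]
  21. access 85: HIT. Cache (LRU->MRU): [99 86 69 5 65 85]
  22. access 85: HIT. Cache (LRU->MRU): [99 86 69 5 65 85]
  23. access 65: HIT. Cache (LRU->MRU): [99 86 69 5 85 65]
  24. access 65: HIT. Cache (LRU->MRU): [99 86 69 5 85 65]
  25. access 65: HIT. Cache (LRU->MRU): [99 86 69 5 85 65]
  26. access 33: MISS. Cache (LRU->MRU): [99 86 69 5 85 65 33]
  27. access 22: MISS. Cache (LRU->MRU): [99 86 69 5 85 65 33 22]
  28. access 69: HIT. Cache (LRU->MRU): [99 86 5 85 65 33 22 69]
  29. access 28: MISS, evict 99. Cache (LRU->MRU): [86 5 85 65 33 22 69 28]
Total: 20 hits, 9 misses, 1 evictions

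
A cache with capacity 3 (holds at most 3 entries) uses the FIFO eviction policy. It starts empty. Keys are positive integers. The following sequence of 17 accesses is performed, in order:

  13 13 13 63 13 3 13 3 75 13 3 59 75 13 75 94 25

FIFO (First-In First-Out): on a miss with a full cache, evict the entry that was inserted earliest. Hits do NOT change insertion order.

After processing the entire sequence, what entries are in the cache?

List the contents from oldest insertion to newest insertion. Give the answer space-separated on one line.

Answer: 59 94 25

Derivation:
FIFO simulation (capacity=3):
  1. access 13: MISS. Cache (old->new): [13]
  2. access 13: HIT. Cache (old->new): [13]
  3. access 13: HIT. Cache (old->new): [13]
  4. access 63: MISS. Cache (old->new): [13 63]
  5. access 13: HIT. Cache (old->new): [13 63]
  6. access 3: MISS. Cache (old->new): [13 63 3]
  7. access 13: HIT. Cache (old->new): [13 63 3]
  8. access 3: HIT. Cache (old->new): [13 63 3]
  9. access 75: MISS, evict 13. Cache (old->new): [63 3 75]
  10. access 13: MISS, evict 63. Cache (old->new): [3 75 13]
  11. access 3: HIT. Cache (old->new): [3 75 13]
  12. access 59: MISS, evict 3. Cache (old->new): [75 13 59]
  13. access 75: HIT. Cache (old->new): [75 13 59]
  14. access 13: HIT. Cache (old->new): [75 13 59]
  15. access 75: HIT. Cache (old->new): [75 13 59]
  16. access 94: MISS, evict 75. Cache (old->new): [13 59 94]
  17. access 25: MISS, evict 13. Cache (old->new): [59 94 25]
Total: 9 hits, 8 misses, 5 evictions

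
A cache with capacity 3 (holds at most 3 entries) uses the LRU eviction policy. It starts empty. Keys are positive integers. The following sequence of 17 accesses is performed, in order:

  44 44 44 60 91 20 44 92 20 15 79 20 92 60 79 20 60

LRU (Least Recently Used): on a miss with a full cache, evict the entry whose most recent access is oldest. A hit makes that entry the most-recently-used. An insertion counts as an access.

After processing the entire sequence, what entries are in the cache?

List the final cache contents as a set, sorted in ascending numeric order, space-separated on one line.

Answer: 20 60 79

Derivation:
LRU simulation (capacity=3):
  1. access 44: MISS. Cache (LRU->MRU): [44]
  2. access 44: HIT. Cache (LRU->MRU): [44]
  3. access 44: HIT. Cache (LRU->MRU): [44]
  4. access 60: MISS. Cache (LRU->MRU): [44 60]
  5. access 91: MISS. Cache (LRU->MRU): [44 60 91]
  6. access 20: MISS, evict 44. Cache (LRU->MRU): [60 91 20]
  7. access 44: MISS, evict 60. Cache (LRU->MRU): [91 20 44]
  8. access 92: MISS, evict 91. Cache (LRU->MRU): [20 44 92]
  9. access 20: HIT. Cache (LRU->MRU): [44 92 20]
  10. access 15: MISS, evict 44. Cache (LRU->MRU): [92 20 15]
  11. access 79: MISS, evict 92. Cache (LRU->MRU): [20 15 79]
  12. access 20: HIT. Cache (LRU->MRU): [15 79 20]
  13. access 92: MISS, evict 15. Cache (LRU->MRU): [79 20 92]
  14. access 60: MISS, evict 79. Cache (LRU->MRU): [20 92 60]
  15. access 79: MISS, evict 20. Cache (LRU->MRU): [92 60 79]
  16. access 20: MISS, evict 92. Cache (LRU->MRU): [60 79 20]
  17. access 60: HIT. Cache (LRU->MRU): [79 20 60]
Total: 5 hits, 12 misses, 9 evictions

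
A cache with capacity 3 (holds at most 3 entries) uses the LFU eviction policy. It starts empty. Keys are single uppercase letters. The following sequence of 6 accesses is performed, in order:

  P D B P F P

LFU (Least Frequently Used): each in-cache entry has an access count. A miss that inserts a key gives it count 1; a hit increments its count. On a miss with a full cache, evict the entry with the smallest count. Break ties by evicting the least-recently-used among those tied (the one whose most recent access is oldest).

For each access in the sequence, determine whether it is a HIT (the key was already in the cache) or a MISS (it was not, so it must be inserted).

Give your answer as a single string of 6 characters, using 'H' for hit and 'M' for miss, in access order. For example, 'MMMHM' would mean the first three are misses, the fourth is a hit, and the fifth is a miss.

LFU simulation (capacity=3):
  1. access P: MISS. Cache: [P(c=1)]
  2. access D: MISS. Cache: [P(c=1) D(c=1)]
  3. access B: MISS. Cache: [P(c=1) D(c=1) B(c=1)]
  4. access P: HIT, count now 2. Cache: [D(c=1) B(c=1) P(c=2)]
  5. access F: MISS, evict D(c=1). Cache: [B(c=1) F(c=1) P(c=2)]
  6. access P: HIT, count now 3. Cache: [B(c=1) F(c=1) P(c=3)]
Total: 2 hits, 4 misses, 1 evictions

Answer: MMMHMH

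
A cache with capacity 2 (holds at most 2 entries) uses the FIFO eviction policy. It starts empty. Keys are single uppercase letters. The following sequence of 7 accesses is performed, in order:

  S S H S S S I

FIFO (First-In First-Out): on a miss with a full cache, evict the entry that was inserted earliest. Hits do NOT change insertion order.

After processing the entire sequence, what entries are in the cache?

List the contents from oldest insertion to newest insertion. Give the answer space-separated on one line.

FIFO simulation (capacity=2):
  1. access S: MISS. Cache (old->new): [S]
  2. access S: HIT. Cache (old->new): [S]
  3. access H: MISS. Cache (old->new): [S H]
  4. access S: HIT. Cache (old->new): [S H]
  5. access S: HIT. Cache (old->new): [S H]
  6. access S: HIT. Cache (old->new): [S H]
  7. access I: MISS, evict S. Cache (old->new): [H I]
Total: 4 hits, 3 misses, 1 evictions

Answer: H I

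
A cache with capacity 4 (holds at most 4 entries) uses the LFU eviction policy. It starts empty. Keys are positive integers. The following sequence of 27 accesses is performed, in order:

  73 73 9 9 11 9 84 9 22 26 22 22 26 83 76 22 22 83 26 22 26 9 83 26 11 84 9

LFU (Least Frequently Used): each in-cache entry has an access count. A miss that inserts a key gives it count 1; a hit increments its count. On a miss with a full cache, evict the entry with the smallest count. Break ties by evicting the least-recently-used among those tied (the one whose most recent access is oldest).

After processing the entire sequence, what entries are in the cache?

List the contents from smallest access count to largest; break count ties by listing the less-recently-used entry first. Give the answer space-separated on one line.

LFU simulation (capacity=4):
  1. access 73: MISS. Cache: [73(c=1)]
  2. access 73: HIT, count now 2. Cache: [73(c=2)]
  3. access 9: MISS. Cache: [9(c=1) 73(c=2)]
  4. access 9: HIT, count now 2. Cache: [73(c=2) 9(c=2)]
  5. access 11: MISS. Cache: [11(c=1) 73(c=2) 9(c=2)]
  6. access 9: HIT, count now 3. Cache: [11(c=1) 73(c=2) 9(c=3)]
  7. access 84: MISS. Cache: [11(c=1) 84(c=1) 73(c=2) 9(c=3)]
  8. access 9: HIT, count now 4. Cache: [11(c=1) 84(c=1) 73(c=2) 9(c=4)]
  9. access 22: MISS, evict 11(c=1). Cache: [84(c=1) 22(c=1) 73(c=2) 9(c=4)]
  10. access 26: MISS, evict 84(c=1). Cache: [22(c=1) 26(c=1) 73(c=2) 9(c=4)]
  11. access 22: HIT, count now 2. Cache: [26(c=1) 73(c=2) 22(c=2) 9(c=4)]
  12. access 22: HIT, count now 3. Cache: [26(c=1) 73(c=2) 22(c=3) 9(c=4)]
  13. access 26: HIT, count now 2. Cache: [73(c=2) 26(c=2) 22(c=3) 9(c=4)]
  14. access 83: MISS, evict 73(c=2). Cache: [83(c=1) 26(c=2) 22(c=3) 9(c=4)]
  15. access 76: MISS, evict 83(c=1). Cache: [76(c=1) 26(c=2) 22(c=3) 9(c=4)]
  16. access 22: HIT, count now 4. Cache: [76(c=1) 26(c=2) 9(c=4) 22(c=4)]
  17. access 22: HIT, count now 5. Cache: [76(c=1) 26(c=2) 9(c=4) 22(c=5)]
  18. access 83: MISS, evict 76(c=1). Cache: [83(c=1) 26(c=2) 9(c=4) 22(c=5)]
  19. access 26: HIT, count now 3. Cache: [83(c=1) 26(c=3) 9(c=4) 22(c=5)]
  20. access 22: HIT, count now 6. Cache: [83(c=1) 26(c=3) 9(c=4) 22(c=6)]
  21. access 26: HIT, count now 4. Cache: [83(c=1) 9(c=4) 26(c=4) 22(c=6)]
  22. access 9: HIT, count now 5. Cache: [83(c=1) 26(c=4) 9(c=5) 22(c=6)]
  23. access 83: HIT, count now 2. Cache: [83(c=2) 26(c=4) 9(c=5) 22(c=6)]
  24. access 26: HIT, count now 5. Cache: [83(c=2) 9(c=5) 26(c=5) 22(c=6)]
  25. access 11: MISS, evict 83(c=2). Cache: [11(c=1) 9(c=5) 26(c=5) 22(c=6)]
  26. access 84: MISS, evict 11(c=1). Cache: [84(c=1) 9(c=5) 26(c=5) 22(c=6)]
  27. access 9: HIT, count now 6. Cache: [84(c=1) 26(c=5) 22(c=6) 9(c=6)]
Total: 16 hits, 11 misses, 7 evictions

Answer: 84 26 22 9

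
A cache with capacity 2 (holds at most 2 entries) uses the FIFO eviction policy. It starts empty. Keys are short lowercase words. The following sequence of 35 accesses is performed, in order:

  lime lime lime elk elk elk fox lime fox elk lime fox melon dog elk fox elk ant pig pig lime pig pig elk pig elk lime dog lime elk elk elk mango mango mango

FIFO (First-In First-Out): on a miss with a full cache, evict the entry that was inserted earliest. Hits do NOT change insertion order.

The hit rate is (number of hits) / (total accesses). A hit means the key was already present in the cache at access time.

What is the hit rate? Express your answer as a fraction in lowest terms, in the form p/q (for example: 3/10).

Answer: 16/35

Derivation:
FIFO simulation (capacity=2):
  1. access lime: MISS. Cache (old->new): [lime]
  2. access lime: HIT. Cache (old->new): [lime]
  3. access lime: HIT. Cache (old->new): [lime]
  4. access elk: MISS. Cache (old->new): [lime elk]
  5. access elk: HIT. Cache (old->new): [lime elk]
  6. access elk: HIT. Cache (old->new): [lime elk]
  7. access fox: MISS, evict lime. Cache (old->new): [elk fox]
  8. access lime: MISS, evict elk. Cache (old->new): [fox lime]
  9. access fox: HIT. Cache (old->new): [fox lime]
  10. access elk: MISS, evict fox. Cache (old->new): [lime elk]
  11. access lime: HIT. Cache (old->new): [lime elk]
  12. access fox: MISS, evict lime. Cache (old->new): [elk fox]
  13. access melon: MISS, evict elk. Cache (old->new): [fox melon]
  14. access dog: MISS, evict fox. Cache (old->new): [melon dog]
  15. access elk: MISS, evict melon. Cache (old->new): [dog elk]
  16. access fox: MISS, evict dog. Cache (old->new): [elk fox]
  17. access elk: HIT. Cache (old->new): [elk fox]
  18. access ant: MISS, evict elk. Cache (old->new): [fox ant]
  19. access pig: MISS, evict fox. Cache (old->new): [ant pig]
  20. access pig: HIT. Cache (old->new): [ant pig]
  21. access lime: MISS, evict ant. Cache (old->new): [pig lime]
  22. access pig: HIT. Cache (old->new): [pig lime]
  23. access pig: HIT. Cache (old->new): [pig lime]
  24. access elk: MISS, evict pig. Cache (old->new): [lime elk]
  25. access pig: MISS, evict lime. Cache (old->new): [elk pig]
  26. access elk: HIT. Cache (old->new): [elk pig]
  27. access lime: MISS, evict elk. Cache (old->new): [pig lime]
  28. access dog: MISS, evict pig. Cache (old->new): [lime dog]
  29. access lime: HIT. Cache (old->new): [lime dog]
  30. access elk: MISS, evict lime. Cache (old->new): [dog elk]
  31. access elk: HIT. Cache (old->new): [dog elk]
  32. access elk: HIT. Cache (old->new): [dog elk]
  33. access mango: MISS, evict dog. Cache (old->new): [elk mango]
  34. access mango: HIT. Cache (old->new): [elk mango]
  35. access mango: HIT. Cache (old->new): [elk mango]
Total: 16 hits, 19 misses, 17 evictions

Hit rate = 16/35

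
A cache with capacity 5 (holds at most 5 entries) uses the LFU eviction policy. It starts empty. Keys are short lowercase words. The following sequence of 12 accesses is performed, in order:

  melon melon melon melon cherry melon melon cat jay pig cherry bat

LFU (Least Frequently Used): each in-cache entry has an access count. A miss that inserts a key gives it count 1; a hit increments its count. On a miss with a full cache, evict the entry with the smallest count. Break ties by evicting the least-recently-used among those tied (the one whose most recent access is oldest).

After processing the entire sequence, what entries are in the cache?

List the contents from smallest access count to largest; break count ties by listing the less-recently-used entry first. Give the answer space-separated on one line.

Answer: jay pig bat cherry melon

Derivation:
LFU simulation (capacity=5):
  1. access melon: MISS. Cache: [melon(c=1)]
  2. access melon: HIT, count now 2. Cache: [melon(c=2)]
  3. access melon: HIT, count now 3. Cache: [melon(c=3)]
  4. access melon: HIT, count now 4. Cache: [melon(c=4)]
  5. access cherry: MISS. Cache: [cherry(c=1) melon(c=4)]
  6. access melon: HIT, count now 5. Cache: [cherry(c=1) melon(c=5)]
  7. access melon: HIT, count now 6. Cache: [cherry(c=1) melon(c=6)]
  8. access cat: MISS. Cache: [cherry(c=1) cat(c=1) melon(c=6)]
  9. access jay: MISS. Cache: [cherry(c=1) cat(c=1) jay(c=1) melon(c=6)]
  10. access pig: MISS. Cache: [cherry(c=1) cat(c=1) jay(c=1) pig(c=1) melon(c=6)]
  11. access cherry: HIT, count now 2. Cache: [cat(c=1) jay(c=1) pig(c=1) cherry(c=2) melon(c=6)]
  12. access bat: MISS, evict cat(c=1). Cache: [jay(c=1) pig(c=1) bat(c=1) cherry(c=2) melon(c=6)]
Total: 6 hits, 6 misses, 1 evictions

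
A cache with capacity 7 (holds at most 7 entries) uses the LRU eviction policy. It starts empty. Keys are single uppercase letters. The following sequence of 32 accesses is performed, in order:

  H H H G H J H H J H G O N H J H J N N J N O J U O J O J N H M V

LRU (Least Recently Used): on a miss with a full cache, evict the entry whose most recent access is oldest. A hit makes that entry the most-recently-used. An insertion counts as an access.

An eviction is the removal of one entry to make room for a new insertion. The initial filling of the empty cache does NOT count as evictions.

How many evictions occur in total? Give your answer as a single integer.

LRU simulation (capacity=7):
  1. access H: MISS. Cache (LRU->MRU): [H]
  2. access H: HIT. Cache (LRU->MRU): [H]
  3. access H: HIT. Cache (LRU->MRU): [H]
  4. access G: MISS. Cache (LRU->MRU): [H G]
  5. access H: HIT. Cache (LRU->MRU): [G H]
  6. access J: MISS. Cache (LRU->MRU): [G H J]
  7. access H: HIT. Cache (LRU->MRU): [G J H]
  8. access H: HIT. Cache (LRU->MRU): [G J H]
  9. access J: HIT. Cache (LRU->MRU): [G H J]
  10. access H: HIT. Cache (LRU->MRU): [G J H]
  11. access G: HIT. Cache (LRU->MRU): [J H G]
  12. access O: MISS. Cache (LRU->MRU): [J H G O]
  13. access N: MISS. Cache (LRU->MRU): [J H G O N]
  14. access H: HIT. Cache (LRU->MRU): [J G O N H]
  15. access J: HIT. Cache (LRU->MRU): [G O N H J]
  16. access H: HIT. Cache (LRU->MRU): [G O N J H]
  17. access J: HIT. Cache (LRU->MRU): [G O N H J]
  18. access N: HIT. Cache (LRU->MRU): [G O H J N]
  19. access N: HIT. Cache (LRU->MRU): [G O H J N]
  20. access J: HIT. Cache (LRU->MRU): [G O H N J]
  21. access N: HIT. Cache (LRU->MRU): [G O H J N]
  22. access O: HIT. Cache (LRU->MRU): [G H J N O]
  23. access J: HIT. Cache (LRU->MRU): [G H N O J]
  24. access U: MISS. Cache (LRU->MRU): [G H N O J U]
  25. access O: HIT. Cache (LRU->MRU): [G H N J U O]
  26. access J: HIT. Cache (LRU->MRU): [G H N U O J]
  27. access O: HIT. Cache (LRU->MRU): [G H N U J O]
  28. access J: HIT. Cache (LRU->MRU): [G H N U O J]
  29. access N: HIT. Cache (LRU->MRU): [G H U O J N]
  30. access H: HIT. Cache (LRU->MRU): [G U O J N H]
  31. access M: MISS. Cache (LRU->MRU): [G U O J N H M]
  32. access V: MISS, evict G. Cache (LRU->MRU): [U O J N H M V]
Total: 24 hits, 8 misses, 1 evictions

Answer: 1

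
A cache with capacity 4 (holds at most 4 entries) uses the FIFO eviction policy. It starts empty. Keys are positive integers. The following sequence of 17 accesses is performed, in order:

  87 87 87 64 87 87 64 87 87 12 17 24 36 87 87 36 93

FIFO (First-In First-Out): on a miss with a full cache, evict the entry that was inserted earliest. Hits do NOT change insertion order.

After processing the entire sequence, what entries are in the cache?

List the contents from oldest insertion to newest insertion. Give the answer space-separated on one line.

FIFO simulation (capacity=4):
  1. access 87: MISS. Cache (old->new): [87]
  2. access 87: HIT. Cache (old->new): [87]
  3. access 87: HIT. Cache (old->new): [87]
  4. access 64: MISS. Cache (old->new): [87 64]
  5. access 87: HIT. Cache (old->new): [87 64]
  6. access 87: HIT. Cache (old->new): [87 64]
  7. access 64: HIT. Cache (old->new): [87 64]
  8. access 87: HIT. Cache (old->new): [87 64]
  9. access 87: HIT. Cache (old->new): [87 64]
  10. access 12: MISS. Cache (old->new): [87 64 12]
  11. access 17: MISS. Cache (old->new): [87 64 12 17]
  12. access 24: MISS, evict 87. Cache (old->new): [64 12 17 24]
  13. access 36: MISS, evict 64. Cache (old->new): [12 17 24 36]
  14. access 87: MISS, evict 12. Cache (old->new): [17 24 36 87]
  15. access 87: HIT. Cache (old->new): [17 24 36 87]
  16. access 36: HIT. Cache (old->new): [17 24 36 87]
  17. access 93: MISS, evict 17. Cache (old->new): [24 36 87 93]
Total: 9 hits, 8 misses, 4 evictions

Answer: 24 36 87 93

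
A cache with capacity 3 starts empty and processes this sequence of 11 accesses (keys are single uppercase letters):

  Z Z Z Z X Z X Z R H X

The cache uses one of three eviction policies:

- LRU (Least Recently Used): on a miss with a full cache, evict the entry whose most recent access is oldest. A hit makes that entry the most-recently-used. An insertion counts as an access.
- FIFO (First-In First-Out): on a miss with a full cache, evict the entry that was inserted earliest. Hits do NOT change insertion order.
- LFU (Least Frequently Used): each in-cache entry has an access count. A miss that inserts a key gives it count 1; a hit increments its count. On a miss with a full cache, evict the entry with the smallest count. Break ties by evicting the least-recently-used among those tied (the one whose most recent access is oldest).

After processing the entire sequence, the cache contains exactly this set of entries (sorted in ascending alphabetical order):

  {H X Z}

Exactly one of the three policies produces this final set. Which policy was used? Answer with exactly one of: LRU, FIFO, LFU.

Simulating under each policy and comparing final sets:
  LRU: final set = {H R X} -> differs
  FIFO: final set = {H R X} -> differs
  LFU: final set = {H X Z} -> MATCHES target
Only LFU produces the target set.

Answer: LFU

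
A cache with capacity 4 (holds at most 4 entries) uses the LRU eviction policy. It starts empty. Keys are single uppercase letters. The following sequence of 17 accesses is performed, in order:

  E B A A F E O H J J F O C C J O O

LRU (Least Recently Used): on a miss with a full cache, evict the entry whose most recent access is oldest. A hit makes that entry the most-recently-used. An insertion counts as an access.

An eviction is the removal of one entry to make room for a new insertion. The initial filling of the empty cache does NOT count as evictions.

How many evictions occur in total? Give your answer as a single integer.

Answer: 5

Derivation:
LRU simulation (capacity=4):
  1. access E: MISS. Cache (LRU->MRU): [E]
  2. access B: MISS. Cache (LRU->MRU): [E B]
  3. access A: MISS. Cache (LRU->MRU): [E B A]
  4. access A: HIT. Cache (LRU->MRU): [E B A]
  5. access F: MISS. Cache (LRU->MRU): [E B A F]
  6. access E: HIT. Cache (LRU->MRU): [B A F E]
  7. access O: MISS, evict B. Cache (LRU->MRU): [A F E O]
  8. access H: MISS, evict A. Cache (LRU->MRU): [F E O H]
  9. access J: MISS, evict F. Cache (LRU->MRU): [E O H J]
  10. access J: HIT. Cache (LRU->MRU): [E O H J]
  11. access F: MISS, evict E. Cache (LRU->MRU): [O H J F]
  12. access O: HIT. Cache (LRU->MRU): [H J F O]
  13. access C: MISS, evict H. Cache (LRU->MRU): [J F O C]
  14. access C: HIT. Cache (LRU->MRU): [J F O C]
  15. access J: HIT. Cache (LRU->MRU): [F O C J]
  16. access O: HIT. Cache (LRU->MRU): [F C J O]
  17. access O: HIT. Cache (LRU->MRU): [F C J O]
Total: 8 hits, 9 misses, 5 evictions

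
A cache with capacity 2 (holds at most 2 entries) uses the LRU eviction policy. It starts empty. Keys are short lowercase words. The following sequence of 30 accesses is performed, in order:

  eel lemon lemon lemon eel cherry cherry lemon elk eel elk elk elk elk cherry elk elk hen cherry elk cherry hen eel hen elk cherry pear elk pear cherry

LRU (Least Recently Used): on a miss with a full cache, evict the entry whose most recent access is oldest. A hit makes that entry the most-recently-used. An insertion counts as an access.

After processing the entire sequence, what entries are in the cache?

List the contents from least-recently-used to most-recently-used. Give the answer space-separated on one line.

Answer: pear cherry

Derivation:
LRU simulation (capacity=2):
  1. access eel: MISS. Cache (LRU->MRU): [eel]
  2. access lemon: MISS. Cache (LRU->MRU): [eel lemon]
  3. access lemon: HIT. Cache (LRU->MRU): [eel lemon]
  4. access lemon: HIT. Cache (LRU->MRU): [eel lemon]
  5. access eel: HIT. Cache (LRU->MRU): [lemon eel]
  6. access cherry: MISS, evict lemon. Cache (LRU->MRU): [eel cherry]
  7. access cherry: HIT. Cache (LRU->MRU): [eel cherry]
  8. access lemon: MISS, evict eel. Cache (LRU->MRU): [cherry lemon]
  9. access elk: MISS, evict cherry. Cache (LRU->MRU): [lemon elk]
  10. access eel: MISS, evict lemon. Cache (LRU->MRU): [elk eel]
  11. access elk: HIT. Cache (LRU->MRU): [eel elk]
  12. access elk: HIT. Cache (LRU->MRU): [eel elk]
  13. access elk: HIT. Cache (LRU->MRU): [eel elk]
  14. access elk: HIT. Cache (LRU->MRU): [eel elk]
  15. access cherry: MISS, evict eel. Cache (LRU->MRU): [elk cherry]
  16. access elk: HIT. Cache (LRU->MRU): [cherry elk]
  17. access elk: HIT. Cache (LRU->MRU): [cherry elk]
  18. access hen: MISS, evict cherry. Cache (LRU->MRU): [elk hen]
  19. access cherry: MISS, evict elk. Cache (LRU->MRU): [hen cherry]
  20. access elk: MISS, evict hen. Cache (LRU->MRU): [cherry elk]
  21. access cherry: HIT. Cache (LRU->MRU): [elk cherry]
  22. access hen: MISS, evict elk. Cache (LRU->MRU): [cherry hen]
  23. access eel: MISS, evict cherry. Cache (LRU->MRU): [hen eel]
  24. access hen: HIT. Cache (LRU->MRU): [eel hen]
  25. access elk: MISS, evict eel. Cache (LRU->MRU): [hen elk]
  26. access cherry: MISS, evict hen. Cache (LRU->MRU): [elk cherry]
  27. access pear: MISS, evict elk. Cache (LRU->MRU): [cherry pear]
  28. access elk: MISS, evict cherry. Cache (LRU->MRU): [pear elk]
  29. access pear: HIT. Cache (LRU->MRU): [elk pear]
  30. access cherry: MISS, evict elk. Cache (LRU->MRU): [pear cherry]
Total: 13 hits, 17 misses, 15 evictions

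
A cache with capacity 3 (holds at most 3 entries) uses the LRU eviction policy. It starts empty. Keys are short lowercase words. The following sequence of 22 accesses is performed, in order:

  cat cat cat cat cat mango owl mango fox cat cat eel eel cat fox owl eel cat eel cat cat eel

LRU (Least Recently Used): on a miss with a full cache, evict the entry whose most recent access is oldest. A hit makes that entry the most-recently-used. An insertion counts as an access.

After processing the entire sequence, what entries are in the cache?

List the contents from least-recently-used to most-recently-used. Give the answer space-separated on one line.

LRU simulation (capacity=3):
  1. access cat: MISS. Cache (LRU->MRU): [cat]
  2. access cat: HIT. Cache (LRU->MRU): [cat]
  3. access cat: HIT. Cache (LRU->MRU): [cat]
  4. access cat: HIT. Cache (LRU->MRU): [cat]
  5. access cat: HIT. Cache (LRU->MRU): [cat]
  6. access mango: MISS. Cache (LRU->MRU): [cat mango]
  7. access owl: MISS. Cache (LRU->MRU): [cat mango owl]
  8. access mango: HIT. Cache (LRU->MRU): [cat owl mango]
  9. access fox: MISS, evict cat. Cache (LRU->MRU): [owl mango fox]
  10. access cat: MISS, evict owl. Cache (LRU->MRU): [mango fox cat]
  11. access cat: HIT. Cache (LRU->MRU): [mango fox cat]
  12. access eel: MISS, evict mango. Cache (LRU->MRU): [fox cat eel]
  13. access eel: HIT. Cache (LRU->MRU): [fox cat eel]
  14. access cat: HIT. Cache (LRU->MRU): [fox eel cat]
  15. access fox: HIT. Cache (LRU->MRU): [eel cat fox]
  16. access owl: MISS, evict eel. Cache (LRU->MRU): [cat fox owl]
  17. access eel: MISS, evict cat. Cache (LRU->MRU): [fox owl eel]
  18. access cat: MISS, evict fox. Cache (LRU->MRU): [owl eel cat]
  19. access eel: HIT. Cache (LRU->MRU): [owl cat eel]
  20. access cat: HIT. Cache (LRU->MRU): [owl eel cat]
  21. access cat: HIT. Cache (LRU->MRU): [owl eel cat]
  22. access eel: HIT. Cache (LRU->MRU): [owl cat eel]
Total: 13 hits, 9 misses, 6 evictions

Answer: owl cat eel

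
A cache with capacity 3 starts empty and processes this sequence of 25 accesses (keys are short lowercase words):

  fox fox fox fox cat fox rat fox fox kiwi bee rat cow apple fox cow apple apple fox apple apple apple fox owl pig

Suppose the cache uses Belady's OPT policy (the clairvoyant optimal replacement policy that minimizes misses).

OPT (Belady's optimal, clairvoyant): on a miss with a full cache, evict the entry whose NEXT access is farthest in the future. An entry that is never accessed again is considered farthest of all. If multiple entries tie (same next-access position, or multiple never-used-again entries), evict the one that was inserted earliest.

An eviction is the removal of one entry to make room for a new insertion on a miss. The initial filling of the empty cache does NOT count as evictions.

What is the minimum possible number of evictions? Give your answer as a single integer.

OPT (Belady) simulation (capacity=3):
  1. access fox: MISS. Cache: [fox]
  2. access fox: HIT. Next use of fox: step 3. Cache: [fox]
  3. access fox: HIT. Next use of fox: step 4. Cache: [fox]
  4. access fox: HIT. Next use of fox: step 6. Cache: [fox]
  5. access cat: MISS. Cache: [fox cat]
  6. access fox: HIT. Next use of fox: step 8. Cache: [fox cat]
  7. access rat: MISS. Cache: [fox cat rat]
  8. access fox: HIT. Next use of fox: step 9. Cache: [fox cat rat]
  9. access fox: HIT. Next use of fox: step 15. Cache: [fox cat rat]
  10. access kiwi: MISS, evict cat (next use: never). Cache: [fox rat kiwi]
  11. access bee: MISS, evict kiwi (next use: never). Cache: [fox rat bee]
  12. access rat: HIT. Next use of rat: never. Cache: [fox rat bee]
  13. access cow: MISS, evict rat (next use: never). Cache: [fox bee cow]
  14. access apple: MISS, evict bee (next use: never). Cache: [fox cow apple]
  15. access fox: HIT. Next use of fox: step 19. Cache: [fox cow apple]
  16. access cow: HIT. Next use of cow: never. Cache: [fox cow apple]
  17. access apple: HIT. Next use of apple: step 18. Cache: [fox cow apple]
  18. access apple: HIT. Next use of apple: step 20. Cache: [fox cow apple]
  19. access fox: HIT. Next use of fox: step 23. Cache: [fox cow apple]
  20. access apple: HIT. Next use of apple: step 21. Cache: [fox cow apple]
  21. access apple: HIT. Next use of apple: step 22. Cache: [fox cow apple]
  22. access apple: HIT. Next use of apple: never. Cache: [fox cow apple]
  23. access fox: HIT. Next use of fox: never. Cache: [fox cow apple]
  24. access owl: MISS, evict fox (next use: never). Cache: [cow apple owl]
  25. access pig: MISS, evict cow (next use: never). Cache: [apple owl pig]
Total: 16 hits, 9 misses, 6 evictions

Answer: 6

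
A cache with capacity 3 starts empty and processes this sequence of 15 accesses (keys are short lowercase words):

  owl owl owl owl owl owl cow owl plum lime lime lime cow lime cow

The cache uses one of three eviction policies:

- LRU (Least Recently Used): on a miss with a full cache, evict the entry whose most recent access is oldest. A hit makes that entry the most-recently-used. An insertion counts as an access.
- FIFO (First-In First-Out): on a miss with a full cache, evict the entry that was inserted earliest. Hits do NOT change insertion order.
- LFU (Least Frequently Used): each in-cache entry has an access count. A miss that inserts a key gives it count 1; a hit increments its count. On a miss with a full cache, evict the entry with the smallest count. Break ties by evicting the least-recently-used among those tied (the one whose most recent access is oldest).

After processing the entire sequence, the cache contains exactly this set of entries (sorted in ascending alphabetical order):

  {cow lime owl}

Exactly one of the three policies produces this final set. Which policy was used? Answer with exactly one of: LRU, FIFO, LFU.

Answer: LFU

Derivation:
Simulating under each policy and comparing final sets:
  LRU: final set = {cow lime plum} -> differs
  FIFO: final set = {cow lime plum} -> differs
  LFU: final set = {cow lime owl} -> MATCHES target
Only LFU produces the target set.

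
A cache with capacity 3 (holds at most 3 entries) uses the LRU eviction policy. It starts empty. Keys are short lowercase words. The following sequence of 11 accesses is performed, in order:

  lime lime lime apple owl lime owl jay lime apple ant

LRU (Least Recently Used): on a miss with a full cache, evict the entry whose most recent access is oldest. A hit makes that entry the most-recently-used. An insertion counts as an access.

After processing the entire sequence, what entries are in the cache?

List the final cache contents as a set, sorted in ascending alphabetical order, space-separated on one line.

LRU simulation (capacity=3):
  1. access lime: MISS. Cache (LRU->MRU): [lime]
  2. access lime: HIT. Cache (LRU->MRU): [lime]
  3. access lime: HIT. Cache (LRU->MRU): [lime]
  4. access apple: MISS. Cache (LRU->MRU): [lime apple]
  5. access owl: MISS. Cache (LRU->MRU): [lime apple owl]
  6. access lime: HIT. Cache (LRU->MRU): [apple owl lime]
  7. access owl: HIT. Cache (LRU->MRU): [apple lime owl]
  8. access jay: MISS, evict apple. Cache (LRU->MRU): [lime owl jay]
  9. access lime: HIT. Cache (LRU->MRU): [owl jay lime]
  10. access apple: MISS, evict owl. Cache (LRU->MRU): [jay lime apple]
  11. access ant: MISS, evict jay. Cache (LRU->MRU): [lime apple ant]
Total: 5 hits, 6 misses, 3 evictions

Answer: ant apple lime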